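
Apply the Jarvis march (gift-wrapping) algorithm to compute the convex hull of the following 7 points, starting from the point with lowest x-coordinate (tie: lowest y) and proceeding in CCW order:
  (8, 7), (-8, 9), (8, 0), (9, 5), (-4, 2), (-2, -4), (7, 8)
Hull (CCW) = [(-8, 9), (-2, -4), (8, 0), (9, 5), (8, 7), (7, 8)]

Jarvis march: at each step, from the current hull vertex p, select the next vertex q as the point such that every other point lies strictly to the left of (or on) the directed line p → q. (Equivalently: for every other point r, the cross product (q − p) × (r − p) ≥ 0.)
Starting point (lowest x, tie lowest y): (-8, 9). Wrap until returning to start. Resulting hull: (-8, 9), (-2, -4), (8, 0), (9, 5), (8, 7), (7, 8).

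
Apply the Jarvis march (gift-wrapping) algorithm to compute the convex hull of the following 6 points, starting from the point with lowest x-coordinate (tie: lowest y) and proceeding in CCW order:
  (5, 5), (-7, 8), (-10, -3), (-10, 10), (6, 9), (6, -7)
Hull (CCW) = [(-10, -3), (6, -7), (6, 9), (-10, 10)]

Jarvis march: at each step, from the current hull vertex p, select the next vertex q as the point such that every other point lies strictly to the left of (or on) the directed line p → q. (Equivalently: for every other point r, the cross product (q − p) × (r − p) ≥ 0.)
Starting point (lowest x, tie lowest y): (-10, -3). Wrap until returning to start. Resulting hull: (-10, -3), (6, -7), (6, 9), (-10, 10).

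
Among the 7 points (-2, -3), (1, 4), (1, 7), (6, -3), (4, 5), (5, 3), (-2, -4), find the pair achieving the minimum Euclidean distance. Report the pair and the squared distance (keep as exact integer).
Pair = ((-2, -3), (-2, -4)); squared distance = 1

Compute all C(7, 2) = 21 pairwise squared distances (x_i − x_j)² + (y_i − y_j)². The minimum is 1, attained by the pair ((-2, -3), (-2, -4)).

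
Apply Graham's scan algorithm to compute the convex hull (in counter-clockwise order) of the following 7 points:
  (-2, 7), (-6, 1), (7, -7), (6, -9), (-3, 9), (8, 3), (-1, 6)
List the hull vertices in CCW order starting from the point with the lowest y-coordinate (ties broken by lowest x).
Hull (CCW) = [(6, -9), (7, -7), (8, 3), (-3, 9), (-6, 1)]

Graham scan procedure:
  1. Find the pivot p₀ = point with lowest y (tie → lowest x): (6, -9).
  2. Sort the remaining points by polar angle around p₀.
  3. Walk through sorted points, maintaining a stack; pop the top while the last three entries make a non-left turn (cross product ≤ 0).
  4. Final stack is the convex hull in CCW order: (6, -9), (7, -7), (8, 3), (-3, 9), (-6, 1).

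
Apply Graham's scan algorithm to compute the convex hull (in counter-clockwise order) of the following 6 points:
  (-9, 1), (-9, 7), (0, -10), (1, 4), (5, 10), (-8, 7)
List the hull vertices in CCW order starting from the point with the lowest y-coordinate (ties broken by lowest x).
Hull (CCW) = [(0, -10), (5, 10), (-9, 7), (-9, 1)]

Graham scan procedure:
  1. Find the pivot p₀ = point with lowest y (tie → lowest x): (0, -10).
  2. Sort the remaining points by polar angle around p₀.
  3. Walk through sorted points, maintaining a stack; pop the top while the last three entries make a non-left turn (cross product ≤ 0).
  4. Final stack is the convex hull in CCW order: (0, -10), (5, 10), (-9, 7), (-9, 1).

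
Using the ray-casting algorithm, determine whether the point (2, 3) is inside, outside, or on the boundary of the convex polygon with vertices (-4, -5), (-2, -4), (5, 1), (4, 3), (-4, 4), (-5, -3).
The point (2, 3) lies strictly inside the polygon

Cast a horizontal ray to the right from the query point and count how many polygon edges it crosses (each edge strictly once or zero times, handled with the usual half-open convention). 
Parity of crossings → odd ⇒ inside.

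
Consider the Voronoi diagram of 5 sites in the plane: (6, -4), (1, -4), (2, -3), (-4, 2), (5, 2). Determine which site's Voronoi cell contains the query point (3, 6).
Nearest site = (5, 2)

The Voronoi cell of site s contains exactly those query points closer to s than to any other site. Compute squared distances from q = (3, 6) to each site:
  (5 − 3)² + (2 − 6)² = 20
  (-4 − 3)² + (2 − 6)² = 65
  (2 − 3)² + (-3 − 6)² = 82
  (1 − 3)² + (-4 − 6)² = 104
  (6 − 3)² + (-4 − 6)² = 109
Minimum is attained by (5, 2), so q lies in its Voronoi cell.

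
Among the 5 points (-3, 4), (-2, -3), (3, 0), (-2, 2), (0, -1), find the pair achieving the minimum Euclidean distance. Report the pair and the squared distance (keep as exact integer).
Pair = ((-3, 4), (-2, 2)); squared distance = 5

Compute all C(5, 2) = 10 pairwise squared distances (x_i − x_j)² + (y_i − y_j)². The minimum is 5, attained by the pair ((-3, 4), (-2, 2)).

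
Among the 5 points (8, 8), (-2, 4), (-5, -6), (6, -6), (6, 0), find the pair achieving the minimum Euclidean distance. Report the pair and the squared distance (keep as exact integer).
Pair = ((6, -6), (6, 0)); squared distance = 36

Compute all C(5, 2) = 10 pairwise squared distances (x_i − x_j)² + (y_i − y_j)². The minimum is 36, attained by the pair ((6, -6), (6, 0)).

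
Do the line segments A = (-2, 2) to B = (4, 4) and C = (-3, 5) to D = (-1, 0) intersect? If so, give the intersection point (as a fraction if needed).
Yes; intersection at (-31/17, 35/17) (t = 1/34 on AB, s = 10/17 on CD)

Parametrize AB as A + t(B − A) = (-2 + 6 t, 2 + 2 t) and CD as C + s(D − C) = (-3 + 2 s, 5 + -5 s). Solve the linear system for (t, s). Determinant = 34 ≠ 0, so a unique intersection of the containing lines exists. Solution: t = 1/34, s = 10/17 — both in [0, 1], so the segments cross. Intersection point: (-31/17, 35/17).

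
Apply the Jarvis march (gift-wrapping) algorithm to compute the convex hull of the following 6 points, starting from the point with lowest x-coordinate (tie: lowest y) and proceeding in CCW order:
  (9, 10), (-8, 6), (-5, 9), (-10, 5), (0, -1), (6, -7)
Hull (CCW) = [(-10, 5), (6, -7), (9, 10), (-5, 9)]

Jarvis march: at each step, from the current hull vertex p, select the next vertex q as the point such that every other point lies strictly to the left of (or on) the directed line p → q. (Equivalently: for every other point r, the cross product (q − p) × (r − p) ≥ 0.)
Starting point (lowest x, tie lowest y): (-10, 5). Wrap until returning to start. Resulting hull: (-10, 5), (6, -7), (9, 10), (-5, 9).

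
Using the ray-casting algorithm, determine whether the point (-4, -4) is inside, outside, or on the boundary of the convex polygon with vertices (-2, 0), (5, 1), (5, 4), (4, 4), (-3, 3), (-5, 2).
The point (-4, -4) lies strictly outside the polygon

Cast a horizontal ray to the right from the query point and count how many polygon edges it crosses (each edge strictly once or zero times, handled with the usual half-open convention). 
Parity of crossings → even ⇒ outside.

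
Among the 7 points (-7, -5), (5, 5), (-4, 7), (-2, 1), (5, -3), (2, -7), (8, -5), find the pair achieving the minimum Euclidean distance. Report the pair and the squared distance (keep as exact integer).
Pair = ((5, -3), (8, -5)); squared distance = 13

Compute all C(7, 2) = 21 pairwise squared distances (x_i − x_j)² + (y_i − y_j)². The minimum is 13, attained by the pair ((5, -3), (8, -5)).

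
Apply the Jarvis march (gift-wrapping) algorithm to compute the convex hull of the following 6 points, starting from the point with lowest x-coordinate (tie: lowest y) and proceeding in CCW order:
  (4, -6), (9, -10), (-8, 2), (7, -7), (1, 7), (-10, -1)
Hull (CCW) = [(-10, -1), (9, -10), (1, 7), (-8, 2)]

Jarvis march: at each step, from the current hull vertex p, select the next vertex q as the point such that every other point lies strictly to the left of (or on) the directed line p → q. (Equivalently: for every other point r, the cross product (q − p) × (r − p) ≥ 0.)
Starting point (lowest x, tie lowest y): (-10, -1). Wrap until returning to start. Resulting hull: (-10, -1), (9, -10), (1, 7), (-8, 2).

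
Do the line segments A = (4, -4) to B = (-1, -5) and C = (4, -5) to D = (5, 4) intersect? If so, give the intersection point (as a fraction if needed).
No (intersection of containing lines falls outside at least one segment)

Parametrize and solve: t = -1/44, s = 5/44. At least one of these is outside [0, 1], so the segments do not intersect.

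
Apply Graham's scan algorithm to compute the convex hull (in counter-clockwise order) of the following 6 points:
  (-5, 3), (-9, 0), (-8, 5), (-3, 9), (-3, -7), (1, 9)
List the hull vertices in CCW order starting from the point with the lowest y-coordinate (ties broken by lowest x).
Hull (CCW) = [(-3, -7), (1, 9), (-3, 9), (-8, 5), (-9, 0)]

Graham scan procedure:
  1. Find the pivot p₀ = point with lowest y (tie → lowest x): (-3, -7).
  2. Sort the remaining points by polar angle around p₀.
  3. Walk through sorted points, maintaining a stack; pop the top while the last three entries make a non-left turn (cross product ≤ 0).
  4. Final stack is the convex hull in CCW order: (-3, -7), (1, 9), (-3, 9), (-8, 5), (-9, 0).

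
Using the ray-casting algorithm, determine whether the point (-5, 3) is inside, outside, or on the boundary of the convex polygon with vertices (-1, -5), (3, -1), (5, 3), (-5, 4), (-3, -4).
The point (-5, 3) lies strictly outside the polygon

Cast a horizontal ray to the right from the query point and count how many polygon edges it crosses (each edge strictly once or zero times, handled with the usual half-open convention). 
Parity of crossings → even ⇒ outside.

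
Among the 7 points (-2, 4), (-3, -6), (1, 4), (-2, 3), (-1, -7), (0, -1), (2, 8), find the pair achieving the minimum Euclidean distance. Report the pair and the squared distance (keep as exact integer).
Pair = ((-2, 4), (-2, 3)); squared distance = 1

Compute all C(7, 2) = 21 pairwise squared distances (x_i − x_j)² + (y_i − y_j)². The minimum is 1, attained by the pair ((-2, 4), (-2, 3)).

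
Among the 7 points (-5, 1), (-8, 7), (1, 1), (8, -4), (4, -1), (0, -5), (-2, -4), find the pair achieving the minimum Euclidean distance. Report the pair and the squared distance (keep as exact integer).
Pair = ((0, -5), (-2, -4)); squared distance = 5

Compute all C(7, 2) = 21 pairwise squared distances (x_i − x_j)² + (y_i − y_j)². The minimum is 5, attained by the pair ((0, -5), (-2, -4)).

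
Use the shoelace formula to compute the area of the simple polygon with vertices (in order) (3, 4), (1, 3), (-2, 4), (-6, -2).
Area = 25/2

Shoelace formula: Area = (1/2) |Σ_i (x_i · y_{i+1} − x_{i+1} · y_i)| (indices mod n). Compute each cross term:
  (3)(3) − (1)(4) = 5
  (1)(4) − (-2)(3) = 10
  (-2)(-2) − (-6)(4) = 28
  (-6)(4) − (3)(-2) = -18
Sum = 25, so (signed) Area = 25/2 = 25/2, |Area| = 25/2.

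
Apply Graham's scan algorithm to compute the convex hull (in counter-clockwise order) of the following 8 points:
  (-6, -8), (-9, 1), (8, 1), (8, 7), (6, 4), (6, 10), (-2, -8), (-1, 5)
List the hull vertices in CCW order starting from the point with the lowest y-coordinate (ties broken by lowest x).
Hull (CCW) = [(-6, -8), (-2, -8), (8, 1), (8, 7), (6, 10), (-9, 1)]

Graham scan procedure:
  1. Find the pivot p₀ = point with lowest y (tie → lowest x): (-6, -8).
  2. Sort the remaining points by polar angle around p₀.
  3. Walk through sorted points, maintaining a stack; pop the top while the last three entries make a non-left turn (cross product ≤ 0).
  4. Final stack is the convex hull in CCW order: (-6, -8), (-2, -8), (8, 1), (8, 7), (6, 10), (-9, 1).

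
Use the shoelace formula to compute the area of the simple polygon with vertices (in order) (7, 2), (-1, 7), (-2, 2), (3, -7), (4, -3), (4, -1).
Area = 113/2

Shoelace formula: Area = (1/2) |Σ_i (x_i · y_{i+1} − x_{i+1} · y_i)| (indices mod n). Compute each cross term:
  (7)(7) − (-1)(2) = 51
  (-1)(2) − (-2)(7) = 12
  (-2)(-7) − (3)(2) = 8
  (3)(-3) − (4)(-7) = 19
  (4)(-1) − (4)(-3) = 8
  (4)(2) − (7)(-1) = 15
Sum = 113, so (signed) Area = 113/2 = 113/2, |Area| = 113/2.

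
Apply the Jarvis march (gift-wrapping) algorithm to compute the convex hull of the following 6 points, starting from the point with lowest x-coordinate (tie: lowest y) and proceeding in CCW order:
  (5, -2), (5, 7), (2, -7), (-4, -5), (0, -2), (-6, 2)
Hull (CCW) = [(-6, 2), (-4, -5), (2, -7), (5, -2), (5, 7)]

Jarvis march: at each step, from the current hull vertex p, select the next vertex q as the point such that every other point lies strictly to the left of (or on) the directed line p → q. (Equivalently: for every other point r, the cross product (q − p) × (r − p) ≥ 0.)
Starting point (lowest x, tie lowest y): (-6, 2). Wrap until returning to start. Resulting hull: (-6, 2), (-4, -5), (2, -7), (5, -2), (5, 7).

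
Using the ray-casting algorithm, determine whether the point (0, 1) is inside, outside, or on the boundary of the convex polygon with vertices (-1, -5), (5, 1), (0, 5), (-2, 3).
The point (0, 1) lies strictly inside the polygon

Cast a horizontal ray to the right from the query point and count how many polygon edges it crosses (each edge strictly once or zero times, handled with the usual half-open convention). 
Parity of crossings → odd ⇒ inside.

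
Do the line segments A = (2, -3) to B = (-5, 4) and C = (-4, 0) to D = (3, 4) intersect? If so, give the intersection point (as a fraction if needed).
Yes; intersection at (-23/11, 12/11) (t = 45/77 on AB, s = 3/11 on CD)

Parametrize AB as A + t(B − A) = (2 + -7 t, -3 + 7 t) and CD as C + s(D − C) = (-4 + 7 s, 0 + 4 s). Solve the linear system for (t, s). Determinant = 77 ≠ 0, so a unique intersection of the containing lines exists. Solution: t = 45/77, s = 3/11 — both in [0, 1], so the segments cross. Intersection point: (-23/11, 12/11).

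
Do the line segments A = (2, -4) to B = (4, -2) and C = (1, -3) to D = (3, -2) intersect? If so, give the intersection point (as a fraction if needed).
No (intersection of containing lines falls outside at least one segment)

Parametrize and solve: t = 3/2, s = 2. At least one of these is outside [0, 1], so the segments do not intersect.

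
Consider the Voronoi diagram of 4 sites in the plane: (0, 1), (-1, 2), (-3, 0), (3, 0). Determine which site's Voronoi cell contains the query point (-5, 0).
Nearest site = (-3, 0)

The Voronoi cell of site s contains exactly those query points closer to s than to any other site. Compute squared distances from q = (-5, 0) to each site:
  (-3 − -5)² + (0 − 0)² = 4
  (-1 − -5)² + (2 − 0)² = 20
  (0 − -5)² + (1 − 0)² = 26
  (3 − -5)² + (0 − 0)² = 64
Minimum is attained by (-3, 0), so q lies in its Voronoi cell.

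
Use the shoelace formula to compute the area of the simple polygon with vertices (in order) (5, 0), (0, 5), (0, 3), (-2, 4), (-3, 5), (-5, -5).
Area = 49

Shoelace formula: Area = (1/2) |Σ_i (x_i · y_{i+1} − x_{i+1} · y_i)| (indices mod n). Compute each cross term:
  (5)(5) − (0)(0) = 25
  (0)(3) − (0)(5) = 0
  (0)(4) − (-2)(3) = 6
  (-2)(5) − (-3)(4) = 2
  (-3)(-5) − (-5)(5) = 40
  (-5)(0) − (5)(-5) = 25
Sum = 98, so (signed) Area = 98/2 = 49, |Area| = 49.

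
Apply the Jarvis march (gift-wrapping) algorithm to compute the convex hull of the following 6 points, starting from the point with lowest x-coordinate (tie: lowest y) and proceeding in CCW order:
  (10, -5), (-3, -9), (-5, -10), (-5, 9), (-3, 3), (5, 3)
Hull (CCW) = [(-5, -10), (10, -5), (5, 3), (-5, 9)]

Jarvis march: at each step, from the current hull vertex p, select the next vertex q as the point such that every other point lies strictly to the left of (or on) the directed line p → q. (Equivalently: for every other point r, the cross product (q − p) × (r − p) ≥ 0.)
Starting point (lowest x, tie lowest y): (-5, -10). Wrap until returning to start. Resulting hull: (-5, -10), (10, -5), (5, 3), (-5, 9).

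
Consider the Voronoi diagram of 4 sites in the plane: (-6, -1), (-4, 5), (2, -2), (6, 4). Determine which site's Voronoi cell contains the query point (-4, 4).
Nearest site = (-4, 5)

The Voronoi cell of site s contains exactly those query points closer to s than to any other site. Compute squared distances from q = (-4, 4) to each site:
  (-4 − -4)² + (5 − 4)² = 1
  (-6 − -4)² + (-1 − 4)² = 29
  (2 − -4)² + (-2 − 4)² = 72
  (6 − -4)² + (4 − 4)² = 100
Minimum is attained by (-4, 5), so q lies in its Voronoi cell.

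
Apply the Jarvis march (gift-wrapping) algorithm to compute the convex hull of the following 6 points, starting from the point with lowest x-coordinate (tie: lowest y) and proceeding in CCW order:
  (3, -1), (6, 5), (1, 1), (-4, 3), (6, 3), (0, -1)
Hull (CCW) = [(-4, 3), (0, -1), (3, -1), (6, 3), (6, 5)]

Jarvis march: at each step, from the current hull vertex p, select the next vertex q as the point such that every other point lies strictly to the left of (or on) the directed line p → q. (Equivalently: for every other point r, the cross product (q − p) × (r − p) ≥ 0.)
Starting point (lowest x, tie lowest y): (-4, 3). Wrap until returning to start. Resulting hull: (-4, 3), (0, -1), (3, -1), (6, 3), (6, 5).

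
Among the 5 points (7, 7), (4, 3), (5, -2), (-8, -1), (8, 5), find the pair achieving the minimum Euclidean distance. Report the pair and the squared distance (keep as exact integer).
Pair = ((7, 7), (8, 5)); squared distance = 5

Compute all C(5, 2) = 10 pairwise squared distances (x_i − x_j)² + (y_i − y_j)². The minimum is 5, attained by the pair ((7, 7), (8, 5)).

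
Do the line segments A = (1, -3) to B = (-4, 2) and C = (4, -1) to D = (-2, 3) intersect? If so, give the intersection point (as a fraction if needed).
No (intersection of containing lines falls outside at least one segment)

Parametrize and solve: t = 12/5, s = 5/2. At least one of these is outside [0, 1], so the segments do not intersect.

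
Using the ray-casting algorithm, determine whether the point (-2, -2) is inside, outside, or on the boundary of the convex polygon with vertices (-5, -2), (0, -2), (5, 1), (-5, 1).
The point (-2, -2) lies on the polygon boundary

Boundary check: the query satisfies the collinearity and bounding-box conditions for some polygon edge, so it lies exactly on the boundary.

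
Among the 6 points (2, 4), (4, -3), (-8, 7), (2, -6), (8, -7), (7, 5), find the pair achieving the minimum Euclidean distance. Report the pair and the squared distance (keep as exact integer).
Pair = ((4, -3), (2, -6)); squared distance = 13

Compute all C(6, 2) = 15 pairwise squared distances (x_i − x_j)² + (y_i − y_j)². The minimum is 13, attained by the pair ((4, -3), (2, -6)).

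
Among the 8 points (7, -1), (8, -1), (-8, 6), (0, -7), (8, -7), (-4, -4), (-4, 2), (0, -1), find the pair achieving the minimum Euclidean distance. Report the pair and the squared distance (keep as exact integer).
Pair = ((7, -1), (8, -1)); squared distance = 1

Compute all C(8, 2) = 28 pairwise squared distances (x_i − x_j)² + (y_i − y_j)². The minimum is 1, attained by the pair ((7, -1), (8, -1)).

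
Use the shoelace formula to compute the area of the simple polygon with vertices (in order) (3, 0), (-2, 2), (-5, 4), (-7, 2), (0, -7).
Area = 48

Shoelace formula: Area = (1/2) |Σ_i (x_i · y_{i+1} − x_{i+1} · y_i)| (indices mod n). Compute each cross term:
  (3)(2) − (-2)(0) = 6
  (-2)(4) − (-5)(2) = 2
  (-5)(2) − (-7)(4) = 18
  (-7)(-7) − (0)(2) = 49
  (0)(0) − (3)(-7) = 21
Sum = 96, so (signed) Area = 96/2 = 48, |Area| = 48.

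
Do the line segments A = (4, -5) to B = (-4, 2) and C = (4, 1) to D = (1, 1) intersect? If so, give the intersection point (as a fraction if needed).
No (intersection of containing lines falls outside at least one segment)

Parametrize and solve: t = 6/7, s = 16/7. At least one of these is outside [0, 1], so the segments do not intersect.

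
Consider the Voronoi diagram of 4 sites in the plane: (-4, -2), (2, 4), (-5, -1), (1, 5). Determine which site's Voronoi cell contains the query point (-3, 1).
Nearest site = (-5, -1)

The Voronoi cell of site s contains exactly those query points closer to s than to any other site. Compute squared distances from q = (-3, 1) to each site:
  (-5 − -3)² + (-1 − 1)² = 8
  (-4 − -3)² + (-2 − 1)² = 10
  (1 − -3)² + (5 − 1)² = 32
  (2 − -3)² + (4 − 1)² = 34
Minimum is attained by (-5, -1), so q lies in its Voronoi cell.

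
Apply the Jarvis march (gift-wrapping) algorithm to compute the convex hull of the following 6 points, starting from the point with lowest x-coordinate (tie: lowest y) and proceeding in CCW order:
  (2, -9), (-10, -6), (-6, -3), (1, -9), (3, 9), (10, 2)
Hull (CCW) = [(-10, -6), (1, -9), (2, -9), (10, 2), (3, 9)]

Jarvis march: at each step, from the current hull vertex p, select the next vertex q as the point such that every other point lies strictly to the left of (or on) the directed line p → q. (Equivalently: for every other point r, the cross product (q − p) × (r − p) ≥ 0.)
Starting point (lowest x, tie lowest y): (-10, -6). Wrap until returning to start. Resulting hull: (-10, -6), (1, -9), (2, -9), (10, 2), (3, 9).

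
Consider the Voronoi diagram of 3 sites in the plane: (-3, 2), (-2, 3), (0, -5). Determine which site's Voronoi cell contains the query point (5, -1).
Nearest site = (0, -5)

The Voronoi cell of site s contains exactly those query points closer to s than to any other site. Compute squared distances from q = (5, -1) to each site:
  (0 − 5)² + (-5 − -1)² = 41
  (-2 − 5)² + (3 − -1)² = 65
  (-3 − 5)² + (2 − -1)² = 73
Minimum is attained by (0, -5), so q lies in its Voronoi cell.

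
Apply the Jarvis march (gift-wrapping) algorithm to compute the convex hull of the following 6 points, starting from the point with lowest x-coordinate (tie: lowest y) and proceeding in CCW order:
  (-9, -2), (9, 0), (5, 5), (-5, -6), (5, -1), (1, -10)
Hull (CCW) = [(-9, -2), (-5, -6), (1, -10), (9, 0), (5, 5)]

Jarvis march: at each step, from the current hull vertex p, select the next vertex q as the point such that every other point lies strictly to the left of (or on) the directed line p → q. (Equivalently: for every other point r, the cross product (q − p) × (r − p) ≥ 0.)
Starting point (lowest x, tie lowest y): (-9, -2). Wrap until returning to start. Resulting hull: (-9, -2), (-5, -6), (1, -10), (9, 0), (5, 5).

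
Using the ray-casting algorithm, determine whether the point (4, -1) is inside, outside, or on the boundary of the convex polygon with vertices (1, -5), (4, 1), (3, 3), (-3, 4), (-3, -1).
The point (4, -1) lies strictly outside the polygon

Cast a horizontal ray to the right from the query point and count how many polygon edges it crosses (each edge strictly once or zero times, handled with the usual half-open convention). 
Parity of crossings → even ⇒ outside.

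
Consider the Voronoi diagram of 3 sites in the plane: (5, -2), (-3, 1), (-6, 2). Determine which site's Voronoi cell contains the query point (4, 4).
Nearest site = (5, -2)

The Voronoi cell of site s contains exactly those query points closer to s than to any other site. Compute squared distances from q = (4, 4) to each site:
  (5 − 4)² + (-2 − 4)² = 37
  (-3 − 4)² + (1 − 4)² = 58
  (-6 − 4)² + (2 − 4)² = 104
Minimum is attained by (5, -2), so q lies in its Voronoi cell.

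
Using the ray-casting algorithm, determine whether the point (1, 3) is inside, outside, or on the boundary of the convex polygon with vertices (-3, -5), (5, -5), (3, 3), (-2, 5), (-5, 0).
The point (1, 3) lies strictly inside the polygon

Cast a horizontal ray to the right from the query point and count how many polygon edges it crosses (each edge strictly once or zero times, handled with the usual half-open convention). 
Parity of crossings → odd ⇒ inside.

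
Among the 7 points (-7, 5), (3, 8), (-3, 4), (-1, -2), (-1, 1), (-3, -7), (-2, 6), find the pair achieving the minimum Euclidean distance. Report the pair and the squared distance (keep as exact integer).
Pair = ((-3, 4), (-2, 6)); squared distance = 5

Compute all C(7, 2) = 21 pairwise squared distances (x_i − x_j)² + (y_i − y_j)². The minimum is 5, attained by the pair ((-3, 4), (-2, 6)).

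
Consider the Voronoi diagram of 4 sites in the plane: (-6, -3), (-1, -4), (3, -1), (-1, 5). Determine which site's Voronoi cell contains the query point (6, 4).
Nearest site = (3, -1)

The Voronoi cell of site s contains exactly those query points closer to s than to any other site. Compute squared distances from q = (6, 4) to each site:
  (3 − 6)² + (-1 − 4)² = 34
  (-1 − 6)² + (5 − 4)² = 50
  (-1 − 6)² + (-4 − 4)² = 113
  (-6 − 6)² + (-3 − 4)² = 193
Minimum is attained by (3, -1), so q lies in its Voronoi cell.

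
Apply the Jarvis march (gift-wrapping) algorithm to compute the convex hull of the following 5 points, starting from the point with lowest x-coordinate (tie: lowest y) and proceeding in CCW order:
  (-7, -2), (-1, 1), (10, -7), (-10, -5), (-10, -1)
Hull (CCW) = [(-10, -5), (10, -7), (-1, 1), (-10, -1)]

Jarvis march: at each step, from the current hull vertex p, select the next vertex q as the point such that every other point lies strictly to the left of (or on) the directed line p → q. (Equivalently: for every other point r, the cross product (q − p) × (r − p) ≥ 0.)
Starting point (lowest x, tie lowest y): (-10, -5). Wrap until returning to start. Resulting hull: (-10, -5), (10, -7), (-1, 1), (-10, -1).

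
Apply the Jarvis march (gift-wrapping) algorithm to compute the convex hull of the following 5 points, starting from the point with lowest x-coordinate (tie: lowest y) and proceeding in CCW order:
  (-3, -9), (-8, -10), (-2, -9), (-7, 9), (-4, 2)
Hull (CCW) = [(-8, -10), (-2, -9), (-4, 2), (-7, 9)]

Jarvis march: at each step, from the current hull vertex p, select the next vertex q as the point such that every other point lies strictly to the left of (or on) the directed line p → q. (Equivalently: for every other point r, the cross product (q − p) × (r − p) ≥ 0.)
Starting point (lowest x, tie lowest y): (-8, -10). Wrap until returning to start. Resulting hull: (-8, -10), (-2, -9), (-4, 2), (-7, 9).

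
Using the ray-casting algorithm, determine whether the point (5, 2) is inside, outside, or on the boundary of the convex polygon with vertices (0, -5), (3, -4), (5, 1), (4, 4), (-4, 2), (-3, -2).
The point (5, 2) lies strictly outside the polygon

Cast a horizontal ray to the right from the query point and count how many polygon edges it crosses (each edge strictly once or zero times, handled with the usual half-open convention). 
Parity of crossings → even ⇒ outside.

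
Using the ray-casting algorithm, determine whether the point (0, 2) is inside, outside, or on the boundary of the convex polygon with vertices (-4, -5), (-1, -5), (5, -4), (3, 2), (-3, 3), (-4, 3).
The point (0, 2) lies strictly inside the polygon

Cast a horizontal ray to the right from the query point and count how many polygon edges it crosses (each edge strictly once or zero times, handled with the usual half-open convention). 
Parity of crossings → odd ⇒ inside.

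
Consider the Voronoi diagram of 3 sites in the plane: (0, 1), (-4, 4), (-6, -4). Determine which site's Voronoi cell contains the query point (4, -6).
Nearest site = (0, 1)

The Voronoi cell of site s contains exactly those query points closer to s than to any other site. Compute squared distances from q = (4, -6) to each site:
  (0 − 4)² + (1 − -6)² = 65
  (-6 − 4)² + (-4 − -6)² = 104
  (-4 − 4)² + (4 − -6)² = 164
Minimum is attained by (0, 1), so q lies in its Voronoi cell.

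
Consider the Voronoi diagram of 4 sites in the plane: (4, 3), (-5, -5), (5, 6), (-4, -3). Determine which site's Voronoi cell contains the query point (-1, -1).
Nearest site = (-4, -3)

The Voronoi cell of site s contains exactly those query points closer to s than to any other site. Compute squared distances from q = (-1, -1) to each site:
  (-4 − -1)² + (-3 − -1)² = 13
  (-5 − -1)² + (-5 − -1)² = 32
  (4 − -1)² + (3 − -1)² = 41
  (5 − -1)² + (6 − -1)² = 85
Minimum is attained by (-4, -3), so q lies in its Voronoi cell.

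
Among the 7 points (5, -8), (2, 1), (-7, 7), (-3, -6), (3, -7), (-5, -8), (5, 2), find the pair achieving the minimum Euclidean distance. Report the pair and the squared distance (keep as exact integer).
Pair = ((5, -8), (3, -7)); squared distance = 5

Compute all C(7, 2) = 21 pairwise squared distances (x_i − x_j)² + (y_i − y_j)². The minimum is 5, attained by the pair ((5, -8), (3, -7)).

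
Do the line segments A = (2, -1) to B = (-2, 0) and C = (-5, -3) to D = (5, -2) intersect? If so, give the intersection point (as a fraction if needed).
No (intersection of containing lines falls outside at least one segment)

Parametrize and solve: t = -13/14, s = 15/14. At least one of these is outside [0, 1], so the segments do not intersect.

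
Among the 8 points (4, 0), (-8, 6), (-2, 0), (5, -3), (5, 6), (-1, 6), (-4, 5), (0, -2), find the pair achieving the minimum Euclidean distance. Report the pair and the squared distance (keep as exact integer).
Pair = ((-2, 0), (0, -2)); squared distance = 8

Compute all C(8, 2) = 28 pairwise squared distances (x_i − x_j)² + (y_i − y_j)². The minimum is 8, attained by the pair ((-2, 0), (0, -2)).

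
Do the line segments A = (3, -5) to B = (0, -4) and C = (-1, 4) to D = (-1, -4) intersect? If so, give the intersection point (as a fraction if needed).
No (intersection of containing lines falls outside at least one segment)

Parametrize and solve: t = 4/3, s = 23/24. At least one of these is outside [0, 1], so the segments do not intersect.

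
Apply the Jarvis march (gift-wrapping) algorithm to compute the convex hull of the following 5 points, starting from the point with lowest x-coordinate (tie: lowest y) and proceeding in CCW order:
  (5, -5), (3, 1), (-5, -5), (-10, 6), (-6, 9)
Hull (CCW) = [(-10, 6), (-5, -5), (5, -5), (3, 1), (-6, 9)]

Jarvis march: at each step, from the current hull vertex p, select the next vertex q as the point such that every other point lies strictly to the left of (or on) the directed line p → q. (Equivalently: for every other point r, the cross product (q − p) × (r − p) ≥ 0.)
Starting point (lowest x, tie lowest y): (-10, 6). Wrap until returning to start. Resulting hull: (-10, 6), (-5, -5), (5, -5), (3, 1), (-6, 9).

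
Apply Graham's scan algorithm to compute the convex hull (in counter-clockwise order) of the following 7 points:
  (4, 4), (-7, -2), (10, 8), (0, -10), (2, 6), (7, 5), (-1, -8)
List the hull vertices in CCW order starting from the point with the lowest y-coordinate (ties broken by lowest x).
Hull (CCW) = [(0, -10), (10, 8), (2, 6), (-7, -2)]

Graham scan procedure:
  1. Find the pivot p₀ = point with lowest y (tie → lowest x): (0, -10).
  2. Sort the remaining points by polar angle around p₀.
  3. Walk through sorted points, maintaining a stack; pop the top while the last three entries make a non-left turn (cross product ≤ 0).
  4. Final stack is the convex hull in CCW order: (0, -10), (10, 8), (2, 6), (-7, -2).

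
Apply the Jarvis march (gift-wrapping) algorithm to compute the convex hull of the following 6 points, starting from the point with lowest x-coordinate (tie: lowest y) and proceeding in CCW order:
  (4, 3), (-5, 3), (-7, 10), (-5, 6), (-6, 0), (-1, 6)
Hull (CCW) = [(-7, 10), (-6, 0), (4, 3)]

Jarvis march: at each step, from the current hull vertex p, select the next vertex q as the point such that every other point lies strictly to the left of (or on) the directed line p → q. (Equivalently: for every other point r, the cross product (q − p) × (r − p) ≥ 0.)
Starting point (lowest x, tie lowest y): (-7, 10). Wrap until returning to start. Resulting hull: (-7, 10), (-6, 0), (4, 3).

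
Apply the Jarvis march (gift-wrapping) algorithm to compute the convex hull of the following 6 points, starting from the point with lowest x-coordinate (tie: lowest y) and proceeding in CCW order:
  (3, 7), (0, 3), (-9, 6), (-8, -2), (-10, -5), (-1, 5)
Hull (CCW) = [(-10, -5), (0, 3), (3, 7), (-9, 6)]

Jarvis march: at each step, from the current hull vertex p, select the next vertex q as the point such that every other point lies strictly to the left of (or on) the directed line p → q. (Equivalently: for every other point r, the cross product (q − p) × (r − p) ≥ 0.)
Starting point (lowest x, tie lowest y): (-10, -5). Wrap until returning to start. Resulting hull: (-10, -5), (0, 3), (3, 7), (-9, 6).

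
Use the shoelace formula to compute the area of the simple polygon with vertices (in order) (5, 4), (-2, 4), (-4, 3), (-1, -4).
Area = 73/2

Shoelace formula: Area = (1/2) |Σ_i (x_i · y_{i+1} − x_{i+1} · y_i)| (indices mod n). Compute each cross term:
  (5)(4) − (-2)(4) = 28
  (-2)(3) − (-4)(4) = 10
  (-4)(-4) − (-1)(3) = 19
  (-1)(4) − (5)(-4) = 16
Sum = 73, so (signed) Area = 73/2 = 73/2, |Area| = 73/2.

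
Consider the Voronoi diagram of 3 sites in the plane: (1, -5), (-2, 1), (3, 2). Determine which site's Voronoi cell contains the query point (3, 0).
Nearest site = (3, 2)

The Voronoi cell of site s contains exactly those query points closer to s than to any other site. Compute squared distances from q = (3, 0) to each site:
  (3 − 3)² + (2 − 0)² = 4
  (-2 − 3)² + (1 − 0)² = 26
  (1 − 3)² + (-5 − 0)² = 29
Minimum is attained by (3, 2), so q lies in its Voronoi cell.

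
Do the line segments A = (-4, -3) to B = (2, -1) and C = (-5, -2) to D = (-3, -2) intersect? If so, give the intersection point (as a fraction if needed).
No (intersection of containing lines falls outside at least one segment)

Parametrize and solve: t = 1/2, s = 2. At least one of these is outside [0, 1], so the segments do not intersect.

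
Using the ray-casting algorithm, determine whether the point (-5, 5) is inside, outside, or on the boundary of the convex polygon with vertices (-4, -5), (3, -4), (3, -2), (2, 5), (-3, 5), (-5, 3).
The point (-5, 5) lies strictly outside the polygon

Cast a horizontal ray to the right from the query point and count how many polygon edges it crosses (each edge strictly once or zero times, handled with the usual half-open convention). 
Parity of crossings → even ⇒ outside.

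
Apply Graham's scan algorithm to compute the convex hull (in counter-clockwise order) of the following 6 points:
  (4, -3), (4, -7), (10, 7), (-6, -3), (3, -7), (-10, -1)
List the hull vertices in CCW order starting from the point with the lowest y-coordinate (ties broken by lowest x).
Hull (CCW) = [(3, -7), (4, -7), (10, 7), (-10, -1), (-6, -3)]

Graham scan procedure:
  1. Find the pivot p₀ = point with lowest y (tie → lowest x): (3, -7).
  2. Sort the remaining points by polar angle around p₀.
  3. Walk through sorted points, maintaining a stack; pop the top while the last three entries make a non-left turn (cross product ≤ 0).
  4. Final stack is the convex hull in CCW order: (3, -7), (4, -7), (10, 7), (-10, -1), (-6, -3).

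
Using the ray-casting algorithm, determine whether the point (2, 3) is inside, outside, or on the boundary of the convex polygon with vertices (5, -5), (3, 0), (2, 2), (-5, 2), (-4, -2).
The point (2, 3) lies strictly outside the polygon

Cast a horizontal ray to the right from the query point and count how many polygon edges it crosses (each edge strictly once or zero times, handled with the usual half-open convention). 
Parity of crossings → even ⇒ outside.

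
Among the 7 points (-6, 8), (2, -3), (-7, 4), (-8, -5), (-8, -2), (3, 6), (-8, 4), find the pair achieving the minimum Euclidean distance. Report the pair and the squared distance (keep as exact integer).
Pair = ((-7, 4), (-8, 4)); squared distance = 1

Compute all C(7, 2) = 21 pairwise squared distances (x_i − x_j)² + (y_i − y_j)². The minimum is 1, attained by the pair ((-7, 4), (-8, 4)).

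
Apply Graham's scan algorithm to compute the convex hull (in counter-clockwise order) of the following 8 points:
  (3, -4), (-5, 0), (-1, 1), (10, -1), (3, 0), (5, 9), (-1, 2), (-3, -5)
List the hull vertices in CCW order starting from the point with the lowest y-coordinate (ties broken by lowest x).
Hull (CCW) = [(-3, -5), (3, -4), (10, -1), (5, 9), (-5, 0)]

Graham scan procedure:
  1. Find the pivot p₀ = point with lowest y (tie → lowest x): (-3, -5).
  2. Sort the remaining points by polar angle around p₀.
  3. Walk through sorted points, maintaining a stack; pop the top while the last three entries make a non-left turn (cross product ≤ 0).
  4. Final stack is the convex hull in CCW order: (-3, -5), (3, -4), (10, -1), (5, 9), (-5, 0).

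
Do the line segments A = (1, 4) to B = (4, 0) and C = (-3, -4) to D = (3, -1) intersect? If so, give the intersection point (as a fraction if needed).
No (intersection of containing lines falls outside at least one segment)

Parametrize and solve: t = 12/11, s = 40/33. At least one of these is outside [0, 1], so the segments do not intersect.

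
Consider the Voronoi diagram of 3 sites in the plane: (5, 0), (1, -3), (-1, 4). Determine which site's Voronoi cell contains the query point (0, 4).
Nearest site = (-1, 4)

The Voronoi cell of site s contains exactly those query points closer to s than to any other site. Compute squared distances from q = (0, 4) to each site:
  (-1 − 0)² + (4 − 4)² = 1
  (5 − 0)² + (0 − 4)² = 41
  (1 − 0)² + (-3 − 4)² = 50
Minimum is attained by (-1, 4), so q lies in its Voronoi cell.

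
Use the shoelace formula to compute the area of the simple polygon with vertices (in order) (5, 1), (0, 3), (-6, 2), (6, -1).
Area = 19

Shoelace formula: Area = (1/2) |Σ_i (x_i · y_{i+1} − x_{i+1} · y_i)| (indices mod n). Compute each cross term:
  (5)(3) − (0)(1) = 15
  (0)(2) − (-6)(3) = 18
  (-6)(-1) − (6)(2) = -6
  (6)(1) − (5)(-1) = 11
Sum = 38, so (signed) Area = 38/2 = 19, |Area| = 19.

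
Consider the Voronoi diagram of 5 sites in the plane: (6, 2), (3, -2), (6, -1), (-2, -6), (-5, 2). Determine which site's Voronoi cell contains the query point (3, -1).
Nearest site = (3, -2)

The Voronoi cell of site s contains exactly those query points closer to s than to any other site. Compute squared distances from q = (3, -1) to each site:
  (3 − 3)² + (-2 − -1)² = 1
  (6 − 3)² + (-1 − -1)² = 9
  (6 − 3)² + (2 − -1)² = 18
  (-2 − 3)² + (-6 − -1)² = 50
  (-5 − 3)² + (2 − -1)² = 73
Minimum is attained by (3, -2), so q lies in its Voronoi cell.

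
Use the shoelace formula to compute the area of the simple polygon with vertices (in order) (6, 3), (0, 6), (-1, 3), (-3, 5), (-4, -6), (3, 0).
Area = 111/2

Shoelace formula: Area = (1/2) |Σ_i (x_i · y_{i+1} − x_{i+1} · y_i)| (indices mod n). Compute each cross term:
  (6)(6) − (0)(3) = 36
  (0)(3) − (-1)(6) = 6
  (-1)(5) − (-3)(3) = 4
  (-3)(-6) − (-4)(5) = 38
  (-4)(0) − (3)(-6) = 18
  (3)(3) − (6)(0) = 9
Sum = 111, so (signed) Area = 111/2 = 111/2, |Area| = 111/2.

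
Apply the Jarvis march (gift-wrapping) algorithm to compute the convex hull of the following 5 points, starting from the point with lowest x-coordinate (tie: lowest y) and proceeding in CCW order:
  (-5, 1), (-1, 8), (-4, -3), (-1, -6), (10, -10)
Hull (CCW) = [(-5, 1), (-4, -3), (-1, -6), (10, -10), (-1, 8)]

Jarvis march: at each step, from the current hull vertex p, select the next vertex q as the point such that every other point lies strictly to the left of (or on) the directed line p → q. (Equivalently: for every other point r, the cross product (q − p) × (r − p) ≥ 0.)
Starting point (lowest x, tie lowest y): (-5, 1). Wrap until returning to start. Resulting hull: (-5, 1), (-4, -3), (-1, -6), (10, -10), (-1, 8).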